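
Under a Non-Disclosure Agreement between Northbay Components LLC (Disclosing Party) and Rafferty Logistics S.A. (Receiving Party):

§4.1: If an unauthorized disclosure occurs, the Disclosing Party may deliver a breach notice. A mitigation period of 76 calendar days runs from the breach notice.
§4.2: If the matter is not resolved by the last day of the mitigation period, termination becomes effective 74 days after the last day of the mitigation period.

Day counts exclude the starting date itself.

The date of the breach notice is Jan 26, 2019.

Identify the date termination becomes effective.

Jun 25, 2019

The last day of the mitigation period: 76 calendar days after Jan 26, 2019 is Apr 12, 2019.
The date termination becomes effective: 74 calendar days after Apr 12, 2019 is Jun 25, 2019.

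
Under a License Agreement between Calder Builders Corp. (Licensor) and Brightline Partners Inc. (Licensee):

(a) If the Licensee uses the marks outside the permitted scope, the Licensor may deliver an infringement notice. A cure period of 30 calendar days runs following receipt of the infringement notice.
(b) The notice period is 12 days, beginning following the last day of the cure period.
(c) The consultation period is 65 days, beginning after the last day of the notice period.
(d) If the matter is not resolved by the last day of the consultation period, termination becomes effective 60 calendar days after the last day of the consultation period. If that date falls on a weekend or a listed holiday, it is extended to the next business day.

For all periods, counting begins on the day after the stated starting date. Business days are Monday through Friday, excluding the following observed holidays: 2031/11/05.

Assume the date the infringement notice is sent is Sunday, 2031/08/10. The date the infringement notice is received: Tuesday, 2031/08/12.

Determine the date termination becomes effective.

2032/01/26

The last day of the cure period: 2031/08/12 + 30 days = 2031/09/11.
Adding 12 calendar days to 2031/09/11 gives 2031/09/23, which is the last day of the notice period.
The last day of the consultation period: 2031/09/23 + 65 days = 2031/11/27.
The date termination becomes effective: 60 calendar days after 2031/11/27 is 2032/01/26. 2032/01/26 is a Monday and is not a listed holiday, so no roll-forward applies.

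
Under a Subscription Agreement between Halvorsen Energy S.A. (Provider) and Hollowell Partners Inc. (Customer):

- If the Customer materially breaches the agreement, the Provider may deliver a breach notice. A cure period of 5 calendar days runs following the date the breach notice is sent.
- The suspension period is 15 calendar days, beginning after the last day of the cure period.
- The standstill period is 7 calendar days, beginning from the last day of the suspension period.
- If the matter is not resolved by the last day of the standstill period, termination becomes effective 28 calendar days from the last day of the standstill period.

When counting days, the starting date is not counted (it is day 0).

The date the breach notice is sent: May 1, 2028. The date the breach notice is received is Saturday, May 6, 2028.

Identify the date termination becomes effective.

Jun 25, 2028

The last day of the cure period: May 1, 2028 + 5 days = May 6, 2028.
The last day of the suspension period: May 6, 2028 + 15 days = May 21, 2028.
The last day of the standstill period: May 21, 2028 + 7 days = May 28, 2028.
The date termination becomes effective: 28 calendar days after May 28, 2028 is Jun 25, 2028.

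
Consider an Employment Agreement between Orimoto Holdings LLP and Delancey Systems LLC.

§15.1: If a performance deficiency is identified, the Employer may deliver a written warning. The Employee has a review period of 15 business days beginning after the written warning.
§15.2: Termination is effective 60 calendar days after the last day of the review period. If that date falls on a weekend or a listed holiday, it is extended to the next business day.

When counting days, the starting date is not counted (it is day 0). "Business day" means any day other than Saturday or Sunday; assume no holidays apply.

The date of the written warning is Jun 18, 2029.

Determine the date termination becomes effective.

From Monday, Jun 18, 2029, 15 business days (Jun 19, Jun 20, Jun 21, Jun 22, …, Jul 5, Jul 6, Jul 9, skipping weekends) brings us to Monday, Jul 9, 2029, which is the last day of the review period.
The date termination becomes effective: 60 calendar days after Jul 9, 2029 is Sep 7, 2029. Sep 7, 2029 is a Friday, so no roll-forward applies.

Sep 7, 2029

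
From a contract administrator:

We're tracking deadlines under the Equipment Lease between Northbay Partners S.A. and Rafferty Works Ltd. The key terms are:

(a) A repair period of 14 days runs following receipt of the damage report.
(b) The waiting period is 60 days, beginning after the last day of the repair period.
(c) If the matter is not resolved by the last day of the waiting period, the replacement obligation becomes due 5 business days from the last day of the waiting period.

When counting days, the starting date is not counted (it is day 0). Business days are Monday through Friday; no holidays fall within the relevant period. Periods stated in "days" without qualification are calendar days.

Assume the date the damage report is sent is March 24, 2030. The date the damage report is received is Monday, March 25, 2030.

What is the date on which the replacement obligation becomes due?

June 14, 2030

Adding 14 calendar days to March 25, 2030 gives April 8, 2030, which is the last day of the repair period.
Adding 60 calendar days to April 8, 2030 gives June 7, 2030, which is the last day of the waiting period.
The date on which the replacement obligation becomes due: 5 business days after Friday, June 7, 2030, skipping weekends — Jun 10, Jun 11, Jun 12, Jun 13, Jun 14 — lands on Friday, June 14, 2030.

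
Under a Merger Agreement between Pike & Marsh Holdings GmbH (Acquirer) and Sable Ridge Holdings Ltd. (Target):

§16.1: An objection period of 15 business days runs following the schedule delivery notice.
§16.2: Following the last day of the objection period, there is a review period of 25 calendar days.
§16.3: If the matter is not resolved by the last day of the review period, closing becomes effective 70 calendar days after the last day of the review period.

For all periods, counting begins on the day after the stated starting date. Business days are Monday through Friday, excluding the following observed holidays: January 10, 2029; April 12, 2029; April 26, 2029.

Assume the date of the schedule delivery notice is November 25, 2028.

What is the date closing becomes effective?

March 20, 2029

The last day of the objection period: 15 business days after Saturday, November 25, 2028, skipping weekends — Nov 27, Nov 28, Nov 29, Nov 30, …, Dec 13, Dec 14, Dec 15 — lands on Friday, December 15, 2028.
The last day of the review period: December 15, 2028 + 25 days = January 9, 2029.
Adding 70 calendar days to January 9, 2029 gives March 20, 2029, which is the date closing becomes effective.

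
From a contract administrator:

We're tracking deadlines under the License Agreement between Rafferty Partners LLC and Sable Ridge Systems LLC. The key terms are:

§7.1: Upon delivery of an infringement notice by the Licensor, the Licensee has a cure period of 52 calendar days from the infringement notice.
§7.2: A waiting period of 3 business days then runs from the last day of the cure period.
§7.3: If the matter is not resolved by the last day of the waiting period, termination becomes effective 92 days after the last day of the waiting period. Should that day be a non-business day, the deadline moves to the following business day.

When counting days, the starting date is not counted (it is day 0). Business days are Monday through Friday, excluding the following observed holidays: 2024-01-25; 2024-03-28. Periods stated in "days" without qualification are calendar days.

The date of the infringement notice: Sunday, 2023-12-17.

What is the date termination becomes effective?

Adding 52 calendar days to 2023-12-17 gives 2024-02-07, which is the last day of the cure period.
The last day of the waiting period: counting 3 business days from Wednesday, 2024-02-07 (Feb 8, Feb 9, Feb 12, skipping weekends) reaches Monday, 2024-02-12.
The date termination becomes effective: 92 calendar days after 2024-02-12 is 2024-05-14. 2024-05-14 is a Tuesday and is not a listed holiday, so no roll-forward applies.

2024-05-14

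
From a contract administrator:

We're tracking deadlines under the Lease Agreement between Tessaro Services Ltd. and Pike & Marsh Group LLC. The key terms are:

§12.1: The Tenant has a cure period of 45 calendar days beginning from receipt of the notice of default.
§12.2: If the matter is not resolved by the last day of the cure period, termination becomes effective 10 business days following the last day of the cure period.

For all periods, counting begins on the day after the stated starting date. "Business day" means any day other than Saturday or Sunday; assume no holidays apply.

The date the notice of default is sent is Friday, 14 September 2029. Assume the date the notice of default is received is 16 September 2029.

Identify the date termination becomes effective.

14 November 2029

The last day of the cure period: 45 calendar days after 16 September 2029 is 31 October 2029.
The date termination becomes effective: counting 10 business days from Wednesday, 31 October 2029 (Nov 1, Nov 2, Nov 5, Nov 6, Nov 7, Nov 8, Nov 9, Nov 12, Nov 13, Nov 14, skipping weekends) reaches Wednesday, 14 November 2029.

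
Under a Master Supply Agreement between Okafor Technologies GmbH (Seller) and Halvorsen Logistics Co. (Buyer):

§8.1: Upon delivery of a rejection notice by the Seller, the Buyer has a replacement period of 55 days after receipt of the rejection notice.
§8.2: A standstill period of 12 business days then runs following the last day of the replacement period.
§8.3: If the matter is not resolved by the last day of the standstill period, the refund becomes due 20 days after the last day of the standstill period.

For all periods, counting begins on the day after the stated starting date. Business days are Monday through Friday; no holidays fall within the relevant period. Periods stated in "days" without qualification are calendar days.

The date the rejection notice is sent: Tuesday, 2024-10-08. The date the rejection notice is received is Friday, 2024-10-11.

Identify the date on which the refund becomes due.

2025-01-12

Adding 55 calendar days to 2024-10-11 gives 2024-12-05, which is the last day of the replacement period.
The last day of the standstill period: 12 business days after Thursday, 2024-12-05, skipping weekends — Dec 6, Dec 9, Dec 10, Dec 11, …, Dec 19, Dec 20, Dec 23 — lands on Monday, 2024-12-23.
The date on which the refund becomes due: 20 calendar days after 2024-12-23 is 2025-01-12.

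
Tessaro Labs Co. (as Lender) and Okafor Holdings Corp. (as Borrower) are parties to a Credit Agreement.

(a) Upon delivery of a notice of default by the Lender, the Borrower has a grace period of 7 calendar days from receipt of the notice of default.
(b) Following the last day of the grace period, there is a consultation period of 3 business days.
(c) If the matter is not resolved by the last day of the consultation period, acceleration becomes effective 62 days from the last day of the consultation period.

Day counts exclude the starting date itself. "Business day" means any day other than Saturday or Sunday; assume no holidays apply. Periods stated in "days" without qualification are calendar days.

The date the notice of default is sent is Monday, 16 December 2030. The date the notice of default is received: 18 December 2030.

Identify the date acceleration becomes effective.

2 March 2031

The last day of the grace period: 18 December 2030 + 7 days = 25 December 2030.
The last day of the consultation period: 3 business days after Wednesday, 25 December 2030, skipping weekends — Dec 26, Dec 27, Dec 30 — lands on Monday, 30 December 2030.
The date acceleration becomes effective: 30 December 2030 + 62 days = 2 March 2031.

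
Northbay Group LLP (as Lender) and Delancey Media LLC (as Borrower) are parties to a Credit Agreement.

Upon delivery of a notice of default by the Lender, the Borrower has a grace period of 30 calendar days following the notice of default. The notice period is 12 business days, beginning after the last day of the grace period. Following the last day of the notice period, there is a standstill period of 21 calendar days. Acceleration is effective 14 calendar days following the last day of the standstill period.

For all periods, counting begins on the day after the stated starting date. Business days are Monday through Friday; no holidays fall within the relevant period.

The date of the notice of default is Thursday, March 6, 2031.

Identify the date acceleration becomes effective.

May 27, 2031

The last day of the grace period: March 6, 2031 + 30 days = April 5, 2031.
From Saturday, April 5, 2031, 12 business days (Apr 7, Apr 8, Apr 9, Apr 10, …, Apr 18, Apr 21, Apr 22, skipping weekends) brings us to Tuesday, April 22, 2031, which is the last day of the notice period.
Adding 21 calendar days to April 22, 2031 gives May 13, 2031, which is the last day of the standstill period.
The date acceleration becomes effective: May 13, 2031 + 14 days = May 27, 2031.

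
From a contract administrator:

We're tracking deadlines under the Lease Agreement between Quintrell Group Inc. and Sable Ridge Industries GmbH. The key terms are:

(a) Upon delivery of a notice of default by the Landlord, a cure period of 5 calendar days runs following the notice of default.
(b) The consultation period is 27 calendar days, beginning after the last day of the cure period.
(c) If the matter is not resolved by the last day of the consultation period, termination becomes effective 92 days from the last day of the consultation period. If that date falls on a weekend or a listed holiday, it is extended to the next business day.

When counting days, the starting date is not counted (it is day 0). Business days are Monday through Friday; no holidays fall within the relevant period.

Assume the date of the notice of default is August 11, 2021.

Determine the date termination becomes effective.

December 13, 2021

The last day of the cure period: August 11, 2021 + 5 days = August 16, 2021.
The last day of the consultation period: August 16, 2021 + 27 days = September 12, 2021.
The date termination becomes effective: September 12, 2021 + 92 days = December 13, 2021. December 13, 2021 is a Monday, so no roll-forward applies.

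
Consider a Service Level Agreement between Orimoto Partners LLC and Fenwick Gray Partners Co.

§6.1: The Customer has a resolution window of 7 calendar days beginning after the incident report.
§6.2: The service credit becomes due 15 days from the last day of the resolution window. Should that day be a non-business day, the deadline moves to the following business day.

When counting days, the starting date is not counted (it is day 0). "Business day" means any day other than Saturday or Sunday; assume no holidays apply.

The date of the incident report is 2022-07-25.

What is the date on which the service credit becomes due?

2022-08-16

The last day of the resolution window: 2022-07-25 + 7 days = 2022-08-01.
The date on which the service credit becomes due: 2022-08-01 + 15 days = 2022-08-16. 2022-08-16 is a Tuesday, so no roll-forward applies.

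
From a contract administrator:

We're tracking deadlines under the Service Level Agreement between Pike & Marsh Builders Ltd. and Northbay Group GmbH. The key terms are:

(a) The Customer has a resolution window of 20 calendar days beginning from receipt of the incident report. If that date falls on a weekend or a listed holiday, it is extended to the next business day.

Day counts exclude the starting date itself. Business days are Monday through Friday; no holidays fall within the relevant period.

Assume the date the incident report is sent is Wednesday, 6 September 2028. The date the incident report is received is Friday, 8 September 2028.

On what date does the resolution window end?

The last day of the resolution window: 8 September 2028 + 20 days = 28 September 2028. 28 September 2028 is a Thursday, so no roll-forward applies.

28 September 2028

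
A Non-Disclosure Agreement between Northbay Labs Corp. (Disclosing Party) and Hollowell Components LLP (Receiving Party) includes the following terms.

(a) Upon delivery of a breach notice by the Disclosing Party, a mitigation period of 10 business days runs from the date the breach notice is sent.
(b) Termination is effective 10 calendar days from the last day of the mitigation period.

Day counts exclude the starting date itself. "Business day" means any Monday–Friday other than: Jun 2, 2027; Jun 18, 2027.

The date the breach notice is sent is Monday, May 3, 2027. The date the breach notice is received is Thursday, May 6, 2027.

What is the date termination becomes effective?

The last day of the mitigation period: 10 business days after Monday, May 3, 2027, skipping weekends — May 4, May 5, May 6, May 7, May 10, May 11, May 12, May 13, May 14, May 17 — lands on Monday, May 17, 2027.
The date termination becomes effective: May 17, 2027 + 10 days = May 27, 2027.

May 27, 2027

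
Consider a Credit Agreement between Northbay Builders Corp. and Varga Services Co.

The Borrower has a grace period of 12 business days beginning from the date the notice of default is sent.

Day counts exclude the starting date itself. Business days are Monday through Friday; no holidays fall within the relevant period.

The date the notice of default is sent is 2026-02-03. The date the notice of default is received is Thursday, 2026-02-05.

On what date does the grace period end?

2026-02-19

The last day of the grace period: 12 business days after Tuesday, 2026-02-03, skipping weekends — Feb 4, Feb 5, Feb 6, Feb 9, …, Feb 17, Feb 18, Feb 19 — lands on Thursday, 2026-02-19.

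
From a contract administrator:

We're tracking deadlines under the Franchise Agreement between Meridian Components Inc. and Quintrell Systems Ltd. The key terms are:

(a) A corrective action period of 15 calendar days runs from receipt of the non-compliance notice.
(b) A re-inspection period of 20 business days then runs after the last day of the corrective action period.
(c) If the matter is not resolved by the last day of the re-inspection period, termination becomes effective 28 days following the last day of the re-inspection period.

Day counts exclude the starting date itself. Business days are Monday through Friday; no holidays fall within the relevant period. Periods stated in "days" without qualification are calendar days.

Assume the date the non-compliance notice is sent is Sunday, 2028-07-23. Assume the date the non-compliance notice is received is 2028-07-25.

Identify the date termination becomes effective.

The last day of the corrective action period: 15 calendar days after 2028-07-25 is 2028-08-09.
The last day of the re-inspection period: counting 20 business days from Wednesday, 2028-08-09 (Aug 10, Aug 11, Aug 14, Aug 15, …, Sep 4, Sep 5, Sep 6, skipping weekends) reaches Wednesday, 2028-09-06.
The date termination becomes effective: 2028-09-06 + 28 days = 2028-10-04.

2028-10-04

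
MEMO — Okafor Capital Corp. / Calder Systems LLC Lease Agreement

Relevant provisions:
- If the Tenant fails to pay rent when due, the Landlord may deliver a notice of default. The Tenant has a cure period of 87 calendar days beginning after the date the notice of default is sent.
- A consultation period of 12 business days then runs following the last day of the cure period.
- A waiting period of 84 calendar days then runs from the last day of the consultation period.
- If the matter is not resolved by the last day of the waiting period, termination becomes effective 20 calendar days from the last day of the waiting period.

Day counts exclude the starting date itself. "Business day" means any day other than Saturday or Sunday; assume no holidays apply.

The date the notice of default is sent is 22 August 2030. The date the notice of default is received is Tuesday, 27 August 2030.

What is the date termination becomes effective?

17 March 2031

Adding 87 calendar days to 22 August 2030 gives 17 November 2030, which is the last day of the cure period.
The last day of the consultation period: 12 business days after Sunday, 17 November 2030, skipping weekends — Nov 18, Nov 19, Nov 20, Nov 21, …, Nov 29, Dec 2, Dec 3 — lands on Tuesday, 3 December 2030.
The last day of the waiting period: 84 calendar days after 3 December 2030 is 25 February 2031.
The date termination becomes effective: 25 February 2031 + 20 days = 17 March 2031.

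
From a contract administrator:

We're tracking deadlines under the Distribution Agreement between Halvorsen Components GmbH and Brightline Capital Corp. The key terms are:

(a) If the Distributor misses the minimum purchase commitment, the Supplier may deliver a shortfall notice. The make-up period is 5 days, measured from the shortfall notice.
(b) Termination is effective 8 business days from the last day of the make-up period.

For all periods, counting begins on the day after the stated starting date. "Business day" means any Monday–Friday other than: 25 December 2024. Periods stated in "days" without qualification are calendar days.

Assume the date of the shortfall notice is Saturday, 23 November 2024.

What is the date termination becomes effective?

10 December 2024

The last day of the make-up period: 23 November 2024 + 5 days = 28 November 2024.
The date termination becomes effective: 8 business days after Thursday, 28 November 2024, skipping weekends — Nov 29, Dec 2, Dec 3, Dec 4, Dec 5, Dec 6, Dec 9, Dec 10 — lands on Tuesday, 10 December 2024.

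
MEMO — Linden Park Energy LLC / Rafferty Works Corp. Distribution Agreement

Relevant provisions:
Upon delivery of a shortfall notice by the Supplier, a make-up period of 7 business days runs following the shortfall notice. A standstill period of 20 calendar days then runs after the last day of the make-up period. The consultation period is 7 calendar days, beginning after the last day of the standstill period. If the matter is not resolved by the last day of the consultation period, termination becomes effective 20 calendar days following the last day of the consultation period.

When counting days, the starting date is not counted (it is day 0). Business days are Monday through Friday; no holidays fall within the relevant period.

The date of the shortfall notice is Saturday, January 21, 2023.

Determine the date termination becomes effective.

The last day of the make-up period: counting 7 business days from Saturday, January 21, 2023 (Jan 23, Jan 24, Jan 25, Jan 26, Jan 27, Jan 30, Jan 31, skipping weekends) reaches Tuesday, January 31, 2023.
The last day of the standstill period: 20 calendar days after January 31, 2023 is February 20, 2023.
The last day of the consultation period: February 20, 2023 + 7 days = February 27, 2023.
The date termination becomes effective: 20 calendar days after February 27, 2023 is March 19, 2023.

March 19, 2023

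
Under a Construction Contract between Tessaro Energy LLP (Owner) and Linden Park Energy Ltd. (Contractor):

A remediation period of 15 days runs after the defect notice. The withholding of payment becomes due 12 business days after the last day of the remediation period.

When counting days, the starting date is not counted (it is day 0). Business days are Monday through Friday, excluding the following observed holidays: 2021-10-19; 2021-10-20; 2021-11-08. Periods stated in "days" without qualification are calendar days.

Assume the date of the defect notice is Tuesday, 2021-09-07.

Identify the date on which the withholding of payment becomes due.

2021-10-08

Adding 15 calendar days to 2021-09-07 gives 2021-09-22, which is the last day of the remediation period.
From Wednesday, 2021-09-22, 12 business days (Sep 23, Sep 24, Sep 27, Sep 28, …, Oct 6, Oct 7, Oct 8, skipping weekends) brings us to Friday, 2021-10-08, which is the date on which the withholding of payment becomes due.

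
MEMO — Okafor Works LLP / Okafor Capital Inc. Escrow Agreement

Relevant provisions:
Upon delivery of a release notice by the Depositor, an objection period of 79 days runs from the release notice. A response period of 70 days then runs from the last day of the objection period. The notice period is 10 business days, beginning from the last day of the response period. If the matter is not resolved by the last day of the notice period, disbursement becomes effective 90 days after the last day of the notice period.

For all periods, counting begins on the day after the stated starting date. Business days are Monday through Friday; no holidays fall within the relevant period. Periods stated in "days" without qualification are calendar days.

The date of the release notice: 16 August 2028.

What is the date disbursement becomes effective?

26 April 2029

The last day of the objection period: 16 August 2028 + 79 days = 3 November 2028.
The last day of the response period: 3 November 2028 + 70 days = 12 January 2029.
The last day of the notice period: counting 10 business days from Friday, 12 January 2029 (Jan 15, Jan 16, Jan 17, Jan 18, Jan 19, Jan 22, Jan 23, Jan 24, Jan 25, Jan 26, skipping weekends) reaches Friday, 26 January 2029.
The date disbursement becomes effective: 90 calendar days after 26 January 2029 is 26 April 2029.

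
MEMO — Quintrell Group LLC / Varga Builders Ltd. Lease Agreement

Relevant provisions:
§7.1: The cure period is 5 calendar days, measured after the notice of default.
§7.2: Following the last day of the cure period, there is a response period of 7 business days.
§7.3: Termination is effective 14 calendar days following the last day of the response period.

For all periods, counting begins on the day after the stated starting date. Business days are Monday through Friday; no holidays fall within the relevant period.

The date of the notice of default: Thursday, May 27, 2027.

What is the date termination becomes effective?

The last day of the cure period: May 27, 2027 + 5 days = June 1, 2027.
The last day of the response period: counting 7 business days from Tuesday, June 1, 2027 (Jun 2, Jun 3, Jun 4, Jun 7, Jun 8, Jun 9, Jun 10, skipping weekends) reaches Thursday, June 10, 2027.
The date termination becomes effective: 14 calendar days after June 10, 2027 is June 24, 2027.

June 24, 2027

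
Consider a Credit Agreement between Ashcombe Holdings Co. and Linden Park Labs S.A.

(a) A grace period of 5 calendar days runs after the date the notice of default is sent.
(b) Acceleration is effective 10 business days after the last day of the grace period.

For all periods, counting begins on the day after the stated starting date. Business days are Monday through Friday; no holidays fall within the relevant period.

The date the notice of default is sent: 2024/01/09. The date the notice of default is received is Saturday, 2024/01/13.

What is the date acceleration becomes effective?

2024/01/26

The last day of the grace period: 2024/01/09 + 5 days = 2024/01/14.
The date acceleration becomes effective: counting 10 business days from Sunday, 2024/01/14 (Jan 15, Jan 16, Jan 17, Jan 18, Jan 19, Jan 22, Jan 23, Jan 24, Jan 25, Jan 26, skipping weekends) reaches Friday, 2024/01/26.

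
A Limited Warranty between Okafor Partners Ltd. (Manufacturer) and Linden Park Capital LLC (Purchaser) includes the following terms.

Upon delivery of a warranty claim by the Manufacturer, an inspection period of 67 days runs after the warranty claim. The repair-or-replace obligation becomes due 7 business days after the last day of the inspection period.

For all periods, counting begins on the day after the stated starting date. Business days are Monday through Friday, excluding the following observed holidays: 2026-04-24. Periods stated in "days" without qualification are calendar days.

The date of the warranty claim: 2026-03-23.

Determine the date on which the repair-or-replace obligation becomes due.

2026-06-09

The last day of the inspection period: 67 calendar days after 2026-03-23 is 2026-05-29.
The date on which the repair-or-replace obligation becomes due: 7 business days after Friday, 2026-05-29, skipping weekends — Jun 1, Jun 2, Jun 3, Jun 4, Jun 5, Jun 8, Jun 9 — lands on Tuesday, 2026-06-09.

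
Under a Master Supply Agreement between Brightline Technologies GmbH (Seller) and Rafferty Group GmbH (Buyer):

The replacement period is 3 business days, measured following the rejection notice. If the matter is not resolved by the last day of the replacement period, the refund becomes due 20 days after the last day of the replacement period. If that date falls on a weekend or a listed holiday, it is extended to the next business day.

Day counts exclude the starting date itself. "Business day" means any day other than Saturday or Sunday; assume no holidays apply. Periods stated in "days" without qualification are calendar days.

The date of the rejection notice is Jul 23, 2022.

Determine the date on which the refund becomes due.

Aug 16, 2022

The last day of the replacement period: 3 business days after Saturday, Jul 23, 2022, skipping weekends — Jul 25, Jul 26, Jul 27 — lands on Wednesday, Jul 27, 2022.
The date on which the refund becomes due: 20 calendar days after Jul 27, 2022 is Aug 16, 2022. Aug 16, 2022 is a Tuesday, so no roll-forward applies.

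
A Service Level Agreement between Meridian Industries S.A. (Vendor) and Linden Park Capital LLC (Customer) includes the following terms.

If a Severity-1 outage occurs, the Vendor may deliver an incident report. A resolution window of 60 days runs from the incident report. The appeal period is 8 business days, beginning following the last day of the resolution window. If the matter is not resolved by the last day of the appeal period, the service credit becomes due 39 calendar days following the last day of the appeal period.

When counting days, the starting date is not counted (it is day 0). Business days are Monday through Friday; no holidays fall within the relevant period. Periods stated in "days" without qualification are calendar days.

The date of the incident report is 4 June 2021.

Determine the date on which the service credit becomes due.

21 September 2021

The last day of the resolution window: 4 June 2021 + 60 days = 3 August 2021.
From Tuesday, 3 August 2021, 8 business days (Aug 4, Aug 5, Aug 6, Aug 9, Aug 10, Aug 11, Aug 12, Aug 13, skipping weekends) brings us to Friday, 13 August 2021, which is the last day of the appeal period.
The date on which the service credit becomes due: 39 calendar days after 13 August 2021 is 21 September 2021.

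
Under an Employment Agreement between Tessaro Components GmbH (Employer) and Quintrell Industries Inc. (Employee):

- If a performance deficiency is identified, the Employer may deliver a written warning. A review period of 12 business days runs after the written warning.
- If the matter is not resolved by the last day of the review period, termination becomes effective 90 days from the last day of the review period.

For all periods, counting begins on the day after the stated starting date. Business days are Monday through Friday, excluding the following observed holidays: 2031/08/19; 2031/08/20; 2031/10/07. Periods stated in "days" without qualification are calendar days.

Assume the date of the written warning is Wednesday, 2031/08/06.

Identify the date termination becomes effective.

The last day of the review period: 12 business days after Wednesday, 2031/08/06, skipping weekends and the listed holidays on Aug 19, Aug 20 — Aug 7, Aug 8, Aug 11, Aug 12, …, Aug 22, Aug 25, Aug 26 — lands on Tuesday, 2031/08/26.
The date termination becomes effective: 2031/08/26 + 90 days = 2031/11/24.

2031/11/24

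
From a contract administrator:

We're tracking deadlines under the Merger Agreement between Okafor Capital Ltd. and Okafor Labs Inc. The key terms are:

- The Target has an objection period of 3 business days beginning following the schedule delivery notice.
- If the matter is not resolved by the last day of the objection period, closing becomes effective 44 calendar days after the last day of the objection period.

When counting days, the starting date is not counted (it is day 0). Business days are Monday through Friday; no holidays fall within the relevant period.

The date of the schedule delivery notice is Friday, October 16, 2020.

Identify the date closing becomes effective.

December 4, 2020

The last day of the objection period: counting 3 business days from Friday, October 16, 2020 (Oct 19, Oct 20, Oct 21, skipping weekends) reaches Wednesday, October 21, 2020.
Adding 44 calendar days to October 21, 2020 gives December 4, 2020, which is the date closing becomes effective.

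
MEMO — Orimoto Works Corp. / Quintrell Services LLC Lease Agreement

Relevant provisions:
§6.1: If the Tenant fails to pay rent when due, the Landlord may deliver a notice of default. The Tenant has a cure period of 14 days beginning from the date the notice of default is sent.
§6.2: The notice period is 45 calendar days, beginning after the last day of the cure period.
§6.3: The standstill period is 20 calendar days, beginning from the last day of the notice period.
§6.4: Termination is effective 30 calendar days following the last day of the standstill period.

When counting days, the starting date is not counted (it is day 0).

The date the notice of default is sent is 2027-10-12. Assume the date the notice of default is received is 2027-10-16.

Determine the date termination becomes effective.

2028-01-29

Adding 14 calendar days to 2027-10-12 gives 2027-10-26, which is the last day of the cure period.
Adding 45 calendar days to 2027-10-26 gives 2027-12-10, which is the last day of the notice period.
The last day of the standstill period: 2027-12-10 + 20 days = 2027-12-30.
The date termination becomes effective: 30 calendar days after 2027-12-30 is 2028-01-29.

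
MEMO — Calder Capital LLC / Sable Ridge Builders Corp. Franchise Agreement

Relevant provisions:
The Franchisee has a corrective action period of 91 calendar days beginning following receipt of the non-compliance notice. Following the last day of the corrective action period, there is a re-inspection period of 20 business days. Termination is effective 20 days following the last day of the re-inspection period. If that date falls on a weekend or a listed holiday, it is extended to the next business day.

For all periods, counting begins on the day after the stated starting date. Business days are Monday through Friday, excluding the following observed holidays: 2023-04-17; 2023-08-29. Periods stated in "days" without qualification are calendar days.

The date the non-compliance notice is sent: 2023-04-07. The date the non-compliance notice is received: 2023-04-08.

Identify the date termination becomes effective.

The last day of the corrective action period: 2023-04-08 + 91 days = 2023-07-08.
From Saturday, 2023-07-08, 20 business days (Jul 10, Jul 11, Jul 12, Jul 13, …, Aug 2, Aug 3, Aug 4, skipping weekends) brings us to Friday, 2023-08-04, which is the last day of the re-inspection period.
The date termination becomes effective: 20 calendar days after 2023-08-04 is 2023-08-24. 2023-08-24 is a Thursday and is not a listed holiday, so no roll-forward applies.

2023-08-24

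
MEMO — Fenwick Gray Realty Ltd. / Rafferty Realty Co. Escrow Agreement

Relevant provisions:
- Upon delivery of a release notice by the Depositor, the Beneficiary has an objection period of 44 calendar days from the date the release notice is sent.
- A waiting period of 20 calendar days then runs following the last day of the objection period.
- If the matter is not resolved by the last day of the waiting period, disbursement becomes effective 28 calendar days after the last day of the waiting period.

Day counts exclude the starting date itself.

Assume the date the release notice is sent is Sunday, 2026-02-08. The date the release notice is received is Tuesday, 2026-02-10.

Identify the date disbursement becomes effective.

The last day of the objection period: 44 calendar days after 2026-02-08 is 2026-03-24.
The last day of the waiting period: 2026-03-24 + 20 days = 2026-04-13.
The date disbursement becomes effective: 2026-04-13 + 28 days = 2026-05-11.

2026-05-11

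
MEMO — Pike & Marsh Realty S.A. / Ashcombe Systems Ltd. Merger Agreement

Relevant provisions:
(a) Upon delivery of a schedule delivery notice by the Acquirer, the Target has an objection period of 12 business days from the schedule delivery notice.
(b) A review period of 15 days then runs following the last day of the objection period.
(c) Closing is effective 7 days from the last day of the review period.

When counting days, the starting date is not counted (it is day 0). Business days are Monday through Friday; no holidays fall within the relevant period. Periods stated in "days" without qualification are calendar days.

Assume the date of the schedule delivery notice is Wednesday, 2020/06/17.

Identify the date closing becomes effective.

2020/07/25

The last day of the objection period: 12 business days after Wednesday, 2020/06/17, skipping weekends — Jun 18, Jun 19, Jun 22, Jun 23, …, Jul 1, Jul 2, Jul 3 — lands on Friday, 2020/07/03.
The last day of the review period: 15 calendar days after 2020/07/03 is 2020/07/18.
The date closing becomes effective: 2020/07/18 + 7 days = 2020/07/25.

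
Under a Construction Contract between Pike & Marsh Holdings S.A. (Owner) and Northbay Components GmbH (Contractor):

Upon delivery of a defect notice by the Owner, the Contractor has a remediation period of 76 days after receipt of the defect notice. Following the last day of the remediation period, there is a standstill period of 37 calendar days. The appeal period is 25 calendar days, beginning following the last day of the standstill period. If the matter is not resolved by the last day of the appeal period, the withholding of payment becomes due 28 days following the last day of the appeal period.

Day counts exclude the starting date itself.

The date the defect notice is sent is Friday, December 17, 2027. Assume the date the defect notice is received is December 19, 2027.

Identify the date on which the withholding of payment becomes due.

June 2, 2028

The last day of the remediation period: 76 calendar days after December 19, 2027 is March 4, 2028.
The last day of the standstill period: March 4, 2028 + 37 days = April 10, 2028.
The last day of the appeal period: 25 calendar days after April 10, 2028 is May 5, 2028.
Adding 28 calendar days to May 5, 2028 gives June 2, 2028, which is the date on which the withholding of payment becomes due.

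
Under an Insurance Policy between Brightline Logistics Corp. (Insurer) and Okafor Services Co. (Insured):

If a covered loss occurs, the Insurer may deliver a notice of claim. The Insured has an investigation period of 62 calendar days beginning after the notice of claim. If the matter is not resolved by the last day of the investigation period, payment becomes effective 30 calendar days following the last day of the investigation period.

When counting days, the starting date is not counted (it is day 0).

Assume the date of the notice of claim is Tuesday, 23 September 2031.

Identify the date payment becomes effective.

24 December 2031

The last day of the investigation period: 62 calendar days after 23 September 2031 is 24 November 2031.
The date payment becomes effective: 24 November 2031 + 30 days = 24 December 2031.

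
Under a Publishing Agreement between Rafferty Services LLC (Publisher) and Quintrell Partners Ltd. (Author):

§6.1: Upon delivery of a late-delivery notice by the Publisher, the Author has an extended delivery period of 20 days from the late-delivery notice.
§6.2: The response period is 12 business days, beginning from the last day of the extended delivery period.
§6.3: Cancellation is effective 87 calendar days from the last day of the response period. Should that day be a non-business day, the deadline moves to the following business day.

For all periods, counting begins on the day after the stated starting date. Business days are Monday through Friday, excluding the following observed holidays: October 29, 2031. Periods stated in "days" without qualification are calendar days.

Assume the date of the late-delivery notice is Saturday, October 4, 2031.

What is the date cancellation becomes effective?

February 9, 2032

The last day of the extended delivery period: 20 calendar days after October 4, 2031 is October 24, 2031.
From Friday, October 24, 2031, 12 business days (Oct 27, Oct 28, Oct 30, Oct 31, …, Nov 10, Nov 11, Nov 12, skipping weekends and the listed holiday on Oct 29) brings us to Wednesday, November 12, 2031, which is the last day of the response period.
Adding 87 calendar days to November 12, 2031 gives February 7, 2032, which is the date cancellation becomes effective. That falls on a Saturday, so it rolls to the next business day, Monday, February 9, 2032.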